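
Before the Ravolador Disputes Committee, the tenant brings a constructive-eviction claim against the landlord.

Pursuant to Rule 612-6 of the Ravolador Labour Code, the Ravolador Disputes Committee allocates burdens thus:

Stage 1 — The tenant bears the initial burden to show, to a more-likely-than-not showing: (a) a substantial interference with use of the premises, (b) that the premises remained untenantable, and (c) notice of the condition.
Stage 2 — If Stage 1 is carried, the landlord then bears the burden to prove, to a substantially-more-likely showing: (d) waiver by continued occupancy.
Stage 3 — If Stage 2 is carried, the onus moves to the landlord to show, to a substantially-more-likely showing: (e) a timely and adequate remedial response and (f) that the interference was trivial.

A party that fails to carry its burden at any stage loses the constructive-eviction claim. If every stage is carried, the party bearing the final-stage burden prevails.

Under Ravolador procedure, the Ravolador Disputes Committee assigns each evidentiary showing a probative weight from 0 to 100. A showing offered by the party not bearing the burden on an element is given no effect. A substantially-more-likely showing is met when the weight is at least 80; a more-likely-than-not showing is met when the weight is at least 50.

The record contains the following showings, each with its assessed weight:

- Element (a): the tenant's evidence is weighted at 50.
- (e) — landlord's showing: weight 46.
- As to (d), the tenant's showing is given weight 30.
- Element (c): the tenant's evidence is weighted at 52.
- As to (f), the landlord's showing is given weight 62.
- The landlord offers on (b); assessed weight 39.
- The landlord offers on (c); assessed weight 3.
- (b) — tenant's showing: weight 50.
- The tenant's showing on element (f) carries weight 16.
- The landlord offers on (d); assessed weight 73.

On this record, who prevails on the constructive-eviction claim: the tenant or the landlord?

At Stage 1 the tenant must meet a more-likely-than-not showing (weight is at least 50): on (a) the weight is 50, ≥ 50, so (a) meets the standard; on (b) the weight is 50 (the landlord's 39 is given no effect), ≥ 50, so (b) meets the standard; on (c) the weight is 52 (the landlord's 3 is given no effect), which does reach 50, so (c) meets the standard.
  The tenant carries Stage 1; the landlord now bears the burden.
At Stage 2 the landlord must meet a substantially-more-likely showing (weight is at least 80): on (d) the weight is 73 (the tenant's 30 is given no effect), which does not reach 80, so (d) does not meet the standard.
  Stage 2 not carried; the landlord fails its burden.
So the tenant prevails.

tenant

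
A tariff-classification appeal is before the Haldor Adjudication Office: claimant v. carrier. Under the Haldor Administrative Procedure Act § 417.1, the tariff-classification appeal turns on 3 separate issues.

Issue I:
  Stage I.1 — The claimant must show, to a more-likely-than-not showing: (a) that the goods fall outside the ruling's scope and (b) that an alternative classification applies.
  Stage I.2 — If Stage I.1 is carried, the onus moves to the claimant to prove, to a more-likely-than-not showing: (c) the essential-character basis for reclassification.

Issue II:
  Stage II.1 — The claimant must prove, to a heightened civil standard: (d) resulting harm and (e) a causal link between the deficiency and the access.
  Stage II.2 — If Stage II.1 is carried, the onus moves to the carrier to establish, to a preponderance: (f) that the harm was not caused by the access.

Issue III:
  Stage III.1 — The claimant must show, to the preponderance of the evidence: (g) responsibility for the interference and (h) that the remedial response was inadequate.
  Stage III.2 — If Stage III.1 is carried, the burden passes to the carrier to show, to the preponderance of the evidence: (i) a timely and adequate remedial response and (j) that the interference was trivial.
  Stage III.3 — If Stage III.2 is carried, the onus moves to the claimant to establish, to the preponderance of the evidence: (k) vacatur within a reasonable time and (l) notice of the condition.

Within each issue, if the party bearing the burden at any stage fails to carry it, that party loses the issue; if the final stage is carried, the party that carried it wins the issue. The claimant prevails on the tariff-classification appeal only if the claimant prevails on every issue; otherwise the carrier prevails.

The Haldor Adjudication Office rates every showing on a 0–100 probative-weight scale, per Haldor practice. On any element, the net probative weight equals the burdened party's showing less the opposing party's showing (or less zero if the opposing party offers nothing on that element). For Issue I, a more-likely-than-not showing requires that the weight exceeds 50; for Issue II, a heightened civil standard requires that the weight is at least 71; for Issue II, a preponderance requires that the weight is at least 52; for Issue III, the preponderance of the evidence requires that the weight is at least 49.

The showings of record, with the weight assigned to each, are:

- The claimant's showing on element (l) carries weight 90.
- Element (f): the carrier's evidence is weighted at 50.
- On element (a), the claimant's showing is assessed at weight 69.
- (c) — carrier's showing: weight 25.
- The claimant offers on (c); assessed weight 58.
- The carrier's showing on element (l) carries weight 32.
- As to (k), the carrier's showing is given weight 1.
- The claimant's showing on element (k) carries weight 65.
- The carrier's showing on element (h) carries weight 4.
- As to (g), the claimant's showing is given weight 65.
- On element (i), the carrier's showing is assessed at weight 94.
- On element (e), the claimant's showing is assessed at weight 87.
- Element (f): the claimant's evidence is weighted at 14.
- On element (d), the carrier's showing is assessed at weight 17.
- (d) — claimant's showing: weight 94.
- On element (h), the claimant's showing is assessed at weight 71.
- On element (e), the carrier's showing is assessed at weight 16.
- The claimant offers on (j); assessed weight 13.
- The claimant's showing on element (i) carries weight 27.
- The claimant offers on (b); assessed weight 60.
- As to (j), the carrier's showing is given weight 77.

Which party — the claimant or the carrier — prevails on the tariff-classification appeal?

— Issue I —
Stage I.1 (claimant, a more-likely-than-not showing, weight exceeds 50): (a) 69 > 50 — meets; (b) 60 > 50 — meets.
  Stage I.1 is satisfied; the claimant continues to bear the burden.
Stage I.2 (claimant, a more-likely-than-not showing, weight exceeds 50): (c) net 58−25=33 ≤ 50 — fails.
  Stage I.2 not carried; the claimant fails its burden.
The analysis ends at Stage I.2; the carrier prevails on this issue.
— Issue II —
Stage II.1 (claimant, a heightened civil standard, weight is at least 71): (d) net 94−17=77 ≥ 71 — meets; (e) net 87−16=71 ≥ 71 — meets.
  All elements met. The burden passes to the carrier.
Stage II.2 (carrier, a preponderance, weight is at least 52): (f) net 50−14=36 < 52 — fails.
  Not every element is met, so the carrier fails to carry Stage II.2.
The analysis ends at Stage II.2; the claimant prevails on this issue.
— Issue III —
Stage III.1 — burden on claimant; standard: the preponderance of the evidence (weight is at least 49).
    (g): 65 ≥ 49 [met]
    (h): 71 − 4 = 67 ≥ 49 [met]
  Stage III.1 is satisfied; the onus moves to the carrier.
Stage III.2 — burden on carrier; standard: the preponderance of the evidence (weight is at least 49).
    (i): 94 − 27 = 67 ≥ 49 [met]
    (j): 77 − 13 = 64 ≥ 49 [met]
  Stage III.2 carried; the burden shifts to the claimant.
Stage III.3 — burden on claimant; standard: the preponderance of the evidence (weight is at least 49).
    (k): 65 − 1 = 64 ≥ 49 [met]
    (l): 90 − 32 = 58 ≥ 49 [met]
  All elements met at the final stage.
All stages carried — the claimant prevails on this issue.
Per-issue: Issue I → carrier; Issue II → claimant; Issue III → claimant. The claimant must prevail on every issue; overall, the carrier prevails.

carrier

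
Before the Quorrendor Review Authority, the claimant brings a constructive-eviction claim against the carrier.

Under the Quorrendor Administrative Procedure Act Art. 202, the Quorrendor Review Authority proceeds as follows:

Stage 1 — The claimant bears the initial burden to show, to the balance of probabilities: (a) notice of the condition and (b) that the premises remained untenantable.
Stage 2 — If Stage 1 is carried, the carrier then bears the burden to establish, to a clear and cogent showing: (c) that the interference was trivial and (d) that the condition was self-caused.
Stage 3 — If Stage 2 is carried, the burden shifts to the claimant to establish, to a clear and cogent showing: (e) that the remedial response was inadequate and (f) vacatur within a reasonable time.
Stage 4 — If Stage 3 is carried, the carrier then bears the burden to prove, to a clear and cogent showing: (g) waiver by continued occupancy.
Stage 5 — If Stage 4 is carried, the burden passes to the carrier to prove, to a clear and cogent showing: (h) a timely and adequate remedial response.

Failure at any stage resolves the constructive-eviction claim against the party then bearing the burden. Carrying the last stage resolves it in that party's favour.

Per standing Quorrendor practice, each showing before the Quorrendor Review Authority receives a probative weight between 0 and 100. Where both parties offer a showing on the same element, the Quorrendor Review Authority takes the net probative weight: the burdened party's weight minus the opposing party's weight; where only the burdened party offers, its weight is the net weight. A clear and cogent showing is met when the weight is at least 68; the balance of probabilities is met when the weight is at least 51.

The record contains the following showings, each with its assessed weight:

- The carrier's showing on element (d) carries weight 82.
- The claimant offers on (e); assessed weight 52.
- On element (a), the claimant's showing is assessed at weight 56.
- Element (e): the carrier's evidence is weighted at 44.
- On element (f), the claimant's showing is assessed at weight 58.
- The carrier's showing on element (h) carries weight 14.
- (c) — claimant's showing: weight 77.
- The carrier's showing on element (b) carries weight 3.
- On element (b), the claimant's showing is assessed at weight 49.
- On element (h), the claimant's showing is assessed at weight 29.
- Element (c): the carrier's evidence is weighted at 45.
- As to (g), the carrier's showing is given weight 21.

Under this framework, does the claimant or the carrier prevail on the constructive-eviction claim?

At Stage 1 the claimant must meet the balance of probabilities (weight is at least 51): on (a) the weight is 56, ≥ 51, so (a) meets the standard; on (b) the weight is 49 less the opposing 3 gives net 46, which does not reach 51, so (b) does not meet the standard.
  Not every element is met, so the claimant fails to carry Stage 1.
The analysis ends at Stage 1; the carrier prevails.

carrier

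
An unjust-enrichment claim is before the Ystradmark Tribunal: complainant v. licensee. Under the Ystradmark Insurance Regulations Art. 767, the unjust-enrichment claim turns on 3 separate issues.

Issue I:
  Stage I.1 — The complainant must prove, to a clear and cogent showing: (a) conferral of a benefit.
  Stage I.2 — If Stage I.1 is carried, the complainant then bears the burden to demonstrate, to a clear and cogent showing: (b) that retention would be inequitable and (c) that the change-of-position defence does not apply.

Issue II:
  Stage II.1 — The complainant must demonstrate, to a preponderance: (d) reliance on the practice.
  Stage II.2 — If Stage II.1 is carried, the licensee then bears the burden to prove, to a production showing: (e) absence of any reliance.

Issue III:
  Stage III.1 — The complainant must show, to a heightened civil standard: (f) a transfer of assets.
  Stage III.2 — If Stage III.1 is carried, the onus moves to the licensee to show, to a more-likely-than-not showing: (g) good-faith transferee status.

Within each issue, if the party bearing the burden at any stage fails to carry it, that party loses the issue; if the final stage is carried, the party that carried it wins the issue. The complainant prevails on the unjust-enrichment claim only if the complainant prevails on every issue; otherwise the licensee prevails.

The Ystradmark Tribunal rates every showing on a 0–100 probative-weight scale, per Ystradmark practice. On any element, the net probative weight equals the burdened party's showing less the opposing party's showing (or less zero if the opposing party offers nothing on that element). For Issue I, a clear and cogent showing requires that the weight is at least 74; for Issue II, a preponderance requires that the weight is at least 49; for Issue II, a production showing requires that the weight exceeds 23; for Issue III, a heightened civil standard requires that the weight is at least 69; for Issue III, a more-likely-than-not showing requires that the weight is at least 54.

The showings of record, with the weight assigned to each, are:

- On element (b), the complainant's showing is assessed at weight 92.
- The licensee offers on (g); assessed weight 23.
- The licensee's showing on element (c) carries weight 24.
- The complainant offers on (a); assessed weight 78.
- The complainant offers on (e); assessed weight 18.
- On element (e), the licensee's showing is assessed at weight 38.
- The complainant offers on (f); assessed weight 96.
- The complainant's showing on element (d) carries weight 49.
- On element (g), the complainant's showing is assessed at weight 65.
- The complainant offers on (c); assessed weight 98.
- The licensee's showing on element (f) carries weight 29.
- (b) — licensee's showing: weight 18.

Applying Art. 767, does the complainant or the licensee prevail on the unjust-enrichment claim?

licensee

— Issue I —
At Stage I.1 the complainant must meet a clear and cogent showing (weight is at least 74): on (a) the weight is 78, which does reach 74, so (a) meets the standard.
  Stage I.1 is satisfied; the complainant continues to bear the burden.
At Stage I.2 the complainant must meet a clear and cogent showing (weight is at least 74): on (b) the weight is 92 less the opposing 18 gives net 74, ≥ 74, so (b) meets the standard; on (c) the weight is 98 less the opposing 24 gives net 74, which does reach 74, so (c) meets the standard.
  Stage I.2 carried; the final stage is satisfied.
Every stage carried; the complainant prevails on this issue.
— Issue II —
Stage II.1 — burden on complainant; standard: a preponderance (weight is at least 49).
    (d): 49 ≥ 49 [met]
  The complainant carries Stage II.1; the licensee now bears the burden.
Stage II.2 — burden on licensee; standard: a production showing (weight exceeds 23).
    (e): 38 − 18 = 20 ≤ 23 [not met]
  The licensee does not carry Stage II.2.
So the complainant prevails on this issue.
— Issue III —
Stage III.1 (complainant, a heightened civil standard, weight is at least 69): (f) net 96−29=67 < 69 — fails.
  The complainant does not carry Stage III.1.
The analysis ends at Stage III.1; the licensee prevails on this issue.
Per-issue: Issue I → complainant; Issue II → complainant; Issue III → licensee. The complainant must prevail on every issue; overall, the licensee prevails.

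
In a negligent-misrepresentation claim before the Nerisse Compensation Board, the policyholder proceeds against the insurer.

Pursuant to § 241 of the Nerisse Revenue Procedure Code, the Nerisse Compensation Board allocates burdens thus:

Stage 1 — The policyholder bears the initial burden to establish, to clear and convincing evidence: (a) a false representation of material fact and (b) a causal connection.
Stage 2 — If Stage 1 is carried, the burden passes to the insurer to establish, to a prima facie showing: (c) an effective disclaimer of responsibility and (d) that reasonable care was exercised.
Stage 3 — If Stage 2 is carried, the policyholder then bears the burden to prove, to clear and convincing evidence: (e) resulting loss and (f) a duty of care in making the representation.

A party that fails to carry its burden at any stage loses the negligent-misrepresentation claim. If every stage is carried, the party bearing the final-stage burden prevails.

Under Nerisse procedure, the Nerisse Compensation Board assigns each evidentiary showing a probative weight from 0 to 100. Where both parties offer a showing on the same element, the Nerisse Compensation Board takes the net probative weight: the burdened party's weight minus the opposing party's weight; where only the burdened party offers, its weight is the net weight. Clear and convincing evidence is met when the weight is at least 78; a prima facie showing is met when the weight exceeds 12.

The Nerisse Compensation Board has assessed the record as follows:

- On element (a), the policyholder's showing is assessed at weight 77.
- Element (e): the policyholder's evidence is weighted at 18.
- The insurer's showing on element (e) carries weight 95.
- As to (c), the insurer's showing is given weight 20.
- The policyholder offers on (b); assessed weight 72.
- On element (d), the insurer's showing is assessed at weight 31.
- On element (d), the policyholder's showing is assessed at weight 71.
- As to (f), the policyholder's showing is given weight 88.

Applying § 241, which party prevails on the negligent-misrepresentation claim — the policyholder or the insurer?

insurer

At Stage 1 the policyholder must meet clear and convincing evidence (weight is at least 78): on (a) the weight is 77, which does not reach 78, so (a) does not meet the standard; on (b) the weight is 72, < 78, so (b) does not meet the standard.
  The policyholder does not carry Stage 1.
The insurer prevails.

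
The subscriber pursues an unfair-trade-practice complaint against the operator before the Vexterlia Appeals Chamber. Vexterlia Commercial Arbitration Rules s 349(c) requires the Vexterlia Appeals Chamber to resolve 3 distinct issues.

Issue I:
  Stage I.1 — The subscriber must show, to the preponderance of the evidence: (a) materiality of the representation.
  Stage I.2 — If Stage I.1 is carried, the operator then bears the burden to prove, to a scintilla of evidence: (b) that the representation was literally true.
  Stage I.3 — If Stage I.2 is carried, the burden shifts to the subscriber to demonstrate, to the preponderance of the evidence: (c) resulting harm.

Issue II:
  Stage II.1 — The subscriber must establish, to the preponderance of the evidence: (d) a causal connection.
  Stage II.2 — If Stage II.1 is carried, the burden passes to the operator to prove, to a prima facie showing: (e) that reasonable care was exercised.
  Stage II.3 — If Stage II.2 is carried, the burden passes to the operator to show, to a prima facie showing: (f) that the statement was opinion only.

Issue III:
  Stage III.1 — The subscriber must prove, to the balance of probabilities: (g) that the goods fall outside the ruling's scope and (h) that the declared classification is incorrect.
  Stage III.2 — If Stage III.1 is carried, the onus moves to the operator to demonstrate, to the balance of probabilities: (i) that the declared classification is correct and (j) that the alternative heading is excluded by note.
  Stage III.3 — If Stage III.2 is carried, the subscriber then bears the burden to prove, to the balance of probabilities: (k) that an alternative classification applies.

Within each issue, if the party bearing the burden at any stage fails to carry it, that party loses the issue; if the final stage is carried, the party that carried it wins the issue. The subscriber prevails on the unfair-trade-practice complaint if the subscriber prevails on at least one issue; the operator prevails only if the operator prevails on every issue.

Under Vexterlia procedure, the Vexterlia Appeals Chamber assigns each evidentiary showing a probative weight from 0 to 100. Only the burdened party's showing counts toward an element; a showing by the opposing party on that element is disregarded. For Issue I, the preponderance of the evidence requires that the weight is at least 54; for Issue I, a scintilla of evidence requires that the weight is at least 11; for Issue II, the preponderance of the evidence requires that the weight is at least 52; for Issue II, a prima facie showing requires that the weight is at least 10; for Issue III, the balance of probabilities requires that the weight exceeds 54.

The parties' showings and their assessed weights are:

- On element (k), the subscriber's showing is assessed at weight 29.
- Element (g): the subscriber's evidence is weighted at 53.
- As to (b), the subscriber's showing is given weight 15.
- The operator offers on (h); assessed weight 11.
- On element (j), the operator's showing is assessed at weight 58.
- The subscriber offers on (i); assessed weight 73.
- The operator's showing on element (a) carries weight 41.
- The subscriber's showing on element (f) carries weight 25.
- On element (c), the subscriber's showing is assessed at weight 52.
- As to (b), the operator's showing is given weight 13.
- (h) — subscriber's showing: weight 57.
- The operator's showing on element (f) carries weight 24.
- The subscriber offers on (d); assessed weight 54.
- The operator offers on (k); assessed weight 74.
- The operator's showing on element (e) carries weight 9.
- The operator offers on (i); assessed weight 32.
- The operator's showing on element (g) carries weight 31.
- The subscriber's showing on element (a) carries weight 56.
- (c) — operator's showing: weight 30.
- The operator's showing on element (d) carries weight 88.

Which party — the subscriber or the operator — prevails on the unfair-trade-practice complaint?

subscriber

— Issue I —
Stage I.1 (subscriber, the preponderance of the evidence, weight is at least 54): (a) 56 (operator's 41 disregarded) ≥ 54 — meets.
  Stage I.1 is satisfied; the onus moves to the operator.
Stage I.2 (operator, a scintilla of evidence, weight is at least 11): (b) 13 (subscriber's 15 disregarded) ≥ 11 — meets.
  Stage I.2 is satisfied; the onus moves to the subscriber.
Stage I.3 (subscriber, the preponderance of the evidence, weight is at least 54): (c) 52 (operator's 30 disregarded) < 54 — fails.
  The subscriber does not carry Stage I.3.
The operator prevails on this issue.
— Issue II —
At Stage II.1 the subscriber must meet the preponderance of the evidence (weight is at least 52): on (d) the weight is 54 (the operator's 88 is given no effect), which does reach 52, so (d) meets the standard.
  The subscriber carries Stage II.1; the operator now bears the burden.
At Stage II.2 the operator must meet a prima facie showing (weight is at least 10): on (e) the weight is 9, < 10, so (e) does not meet the standard.
  The operator does not carry Stage II.2.
The subscriber prevails on this issue.
— Issue III —
Stage III.1 (subscriber, the balance of probabilities, weight exceeds 54): (g) 53 (operator's 31 disregarded) ≤ 54 — fails; (h) 57 (operator's 11 disregarded) > 54 — meets.
  The subscriber does not carry Stage III.1.
The analysis ends at Stage III.1; the operator prevails on this issue.
Per-issue: Issue I → operator; Issue II → subscriber; Issue III → operator. The subscriber must prevail on at least one issue; overall, the subscriber prevails.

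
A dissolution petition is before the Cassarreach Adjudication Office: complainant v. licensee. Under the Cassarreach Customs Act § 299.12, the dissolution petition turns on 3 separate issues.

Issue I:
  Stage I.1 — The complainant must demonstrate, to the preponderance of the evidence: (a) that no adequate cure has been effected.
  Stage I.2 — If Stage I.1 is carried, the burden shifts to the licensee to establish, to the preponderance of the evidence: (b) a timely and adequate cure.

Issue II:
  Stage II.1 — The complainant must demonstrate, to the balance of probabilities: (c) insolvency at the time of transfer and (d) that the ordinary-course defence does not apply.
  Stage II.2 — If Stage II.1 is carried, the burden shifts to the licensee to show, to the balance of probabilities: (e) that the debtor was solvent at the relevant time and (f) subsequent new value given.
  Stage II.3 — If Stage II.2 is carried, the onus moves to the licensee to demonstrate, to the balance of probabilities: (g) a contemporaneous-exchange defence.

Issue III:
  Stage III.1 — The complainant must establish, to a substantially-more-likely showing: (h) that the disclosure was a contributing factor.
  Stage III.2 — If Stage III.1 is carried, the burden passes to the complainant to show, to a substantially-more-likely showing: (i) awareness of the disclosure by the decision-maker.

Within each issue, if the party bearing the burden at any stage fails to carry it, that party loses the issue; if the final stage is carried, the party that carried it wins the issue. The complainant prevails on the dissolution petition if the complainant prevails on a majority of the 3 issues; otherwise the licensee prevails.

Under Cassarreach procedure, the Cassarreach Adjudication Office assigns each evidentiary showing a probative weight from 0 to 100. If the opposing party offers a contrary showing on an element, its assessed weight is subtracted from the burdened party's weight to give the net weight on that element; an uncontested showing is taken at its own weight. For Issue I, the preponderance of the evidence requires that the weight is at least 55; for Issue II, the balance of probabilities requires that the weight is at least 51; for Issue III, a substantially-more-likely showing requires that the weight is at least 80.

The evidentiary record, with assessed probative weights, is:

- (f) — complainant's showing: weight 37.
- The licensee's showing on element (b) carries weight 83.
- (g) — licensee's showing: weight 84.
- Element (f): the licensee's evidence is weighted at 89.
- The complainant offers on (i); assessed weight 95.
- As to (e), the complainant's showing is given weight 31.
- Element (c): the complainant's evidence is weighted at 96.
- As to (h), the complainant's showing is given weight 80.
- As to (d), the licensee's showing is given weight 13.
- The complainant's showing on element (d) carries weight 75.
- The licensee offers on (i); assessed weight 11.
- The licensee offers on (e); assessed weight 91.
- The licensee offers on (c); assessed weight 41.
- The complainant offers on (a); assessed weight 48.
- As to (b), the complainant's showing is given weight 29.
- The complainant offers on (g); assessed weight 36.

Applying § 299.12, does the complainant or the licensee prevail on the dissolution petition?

complainant

— Issue I —
At Stage I.1 the complainant must meet the preponderance of the evidence (weight is at least 55): on (a) the weight is 48, < 55, so (a) does not meet the standard.
  The complainant does not carry Stage I.1.
So the licensee prevails on this issue.
— Issue II —
Stage II.1 — burden on complainant; standard: the balance of probabilities (weight is at least 51).
    (c): 96 − 41 = 55 ≥ 51 [met]
    (d): 75 − 13 = 62 ≥ 51 [met]
  All elements met. The burden passes to the licensee.
Stage II.2 — burden on licensee; standard: the balance of probabilities (weight is at least 51).
    (e): 91 − 31 = 60 ≥ 51 [met]
    (f): 89 − 37 = 52 ≥ 51 [met]
  Stage II.2 carried; the burden remains with the licensee.
Stage II.3 — burden on licensee; standard: the balance of probabilities (weight is at least 51).
    (g): 84 − 36 = 48 < 51 [not met]
  Stage II.3 not carried; the licensee fails its burden.
The analysis ends at Stage II.3; the complainant prevails on this issue.
— Issue III —
At Stage III.1 the complainant must meet a substantially-more-likely showing (weight is at least 80): on (h) the weight is 80, ≥ 80, so (h) meets the standard.
  Stage III.1 is satisfied; the complainant continues to bear the burden.
At Stage III.2 the complainant must meet a substantially-more-likely showing (weight is at least 80): on (i) the weight is 95 less the opposing 11 gives net 84, ≥ 80, so (i) meets the standard.
  All elements met at the final stage.
With every stage satisfied, the complainant prevails on this issue.
Per-issue: Issue I → licensee; Issue II → complainant; Issue III → complainant. The complainant must prevail on a majority of issues; overall, the complainant prevails.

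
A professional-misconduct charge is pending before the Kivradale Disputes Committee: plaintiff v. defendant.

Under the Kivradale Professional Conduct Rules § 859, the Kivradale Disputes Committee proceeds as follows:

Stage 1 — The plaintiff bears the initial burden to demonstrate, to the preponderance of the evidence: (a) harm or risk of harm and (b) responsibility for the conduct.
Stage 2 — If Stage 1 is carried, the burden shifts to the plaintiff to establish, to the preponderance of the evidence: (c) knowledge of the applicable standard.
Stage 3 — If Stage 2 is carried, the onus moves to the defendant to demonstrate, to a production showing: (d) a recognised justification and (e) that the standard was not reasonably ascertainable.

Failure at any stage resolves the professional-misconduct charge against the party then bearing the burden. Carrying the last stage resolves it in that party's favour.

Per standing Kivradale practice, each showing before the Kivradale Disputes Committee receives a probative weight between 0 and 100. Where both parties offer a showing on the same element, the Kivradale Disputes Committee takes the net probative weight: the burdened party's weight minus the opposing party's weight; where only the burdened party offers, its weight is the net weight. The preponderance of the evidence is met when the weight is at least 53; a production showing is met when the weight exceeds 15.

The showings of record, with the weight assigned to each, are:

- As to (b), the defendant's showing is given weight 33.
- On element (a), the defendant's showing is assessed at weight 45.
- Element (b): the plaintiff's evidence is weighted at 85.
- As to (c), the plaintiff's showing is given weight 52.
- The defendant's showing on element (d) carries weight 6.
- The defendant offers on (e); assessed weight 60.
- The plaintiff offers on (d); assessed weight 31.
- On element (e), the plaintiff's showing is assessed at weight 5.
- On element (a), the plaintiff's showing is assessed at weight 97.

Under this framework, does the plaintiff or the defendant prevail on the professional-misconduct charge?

Stage 1 (plaintiff, the preponderance of the evidence, weight is at least 53): (a) net 97−45=52 < 53 — fails; (b) net 85−33=52 < 53 — fails.
  Not every element is met, so the plaintiff fails to carry Stage 1.
The defendant prevails.

defendant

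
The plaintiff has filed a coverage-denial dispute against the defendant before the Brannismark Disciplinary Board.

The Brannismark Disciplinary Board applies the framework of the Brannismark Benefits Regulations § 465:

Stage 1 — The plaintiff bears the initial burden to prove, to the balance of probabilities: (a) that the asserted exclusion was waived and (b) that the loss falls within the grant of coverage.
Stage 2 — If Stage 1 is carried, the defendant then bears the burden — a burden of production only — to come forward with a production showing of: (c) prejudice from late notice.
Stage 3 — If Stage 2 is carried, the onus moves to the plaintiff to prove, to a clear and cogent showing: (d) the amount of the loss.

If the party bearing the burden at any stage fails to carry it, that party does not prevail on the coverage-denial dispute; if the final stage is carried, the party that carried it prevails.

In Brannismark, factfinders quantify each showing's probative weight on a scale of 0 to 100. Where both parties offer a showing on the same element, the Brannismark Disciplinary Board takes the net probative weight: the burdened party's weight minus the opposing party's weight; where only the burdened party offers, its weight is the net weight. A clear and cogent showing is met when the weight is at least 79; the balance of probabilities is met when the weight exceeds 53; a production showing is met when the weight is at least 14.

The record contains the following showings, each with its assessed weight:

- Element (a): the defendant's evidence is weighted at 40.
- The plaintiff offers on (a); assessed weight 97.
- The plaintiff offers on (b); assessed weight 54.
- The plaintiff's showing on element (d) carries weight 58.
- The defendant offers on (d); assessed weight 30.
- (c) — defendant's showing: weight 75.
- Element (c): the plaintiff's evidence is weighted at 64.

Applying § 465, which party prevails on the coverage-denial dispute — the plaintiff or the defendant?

plaintiff

At Stage 1 the plaintiff must meet the balance of probabilities (weight exceeds 53): on (a) the weight is 97 less the opposing 40 gives net 57, > 53, so (a) meets the standard; on (b) the weight is 54, which does exceed 53, so (b) meets the standard.
  All elements met. The burden passes to the defendant.
At Stage 2 the defendant must meet a production showing (weight is at least 14): on (c) the weight is 75 less the opposing 64 gives net 11, which does not reach 14, so (c) does not meet the standard.
  Not every element is met, so the defendant fails to carry Stage 2.
So the plaintiff prevails.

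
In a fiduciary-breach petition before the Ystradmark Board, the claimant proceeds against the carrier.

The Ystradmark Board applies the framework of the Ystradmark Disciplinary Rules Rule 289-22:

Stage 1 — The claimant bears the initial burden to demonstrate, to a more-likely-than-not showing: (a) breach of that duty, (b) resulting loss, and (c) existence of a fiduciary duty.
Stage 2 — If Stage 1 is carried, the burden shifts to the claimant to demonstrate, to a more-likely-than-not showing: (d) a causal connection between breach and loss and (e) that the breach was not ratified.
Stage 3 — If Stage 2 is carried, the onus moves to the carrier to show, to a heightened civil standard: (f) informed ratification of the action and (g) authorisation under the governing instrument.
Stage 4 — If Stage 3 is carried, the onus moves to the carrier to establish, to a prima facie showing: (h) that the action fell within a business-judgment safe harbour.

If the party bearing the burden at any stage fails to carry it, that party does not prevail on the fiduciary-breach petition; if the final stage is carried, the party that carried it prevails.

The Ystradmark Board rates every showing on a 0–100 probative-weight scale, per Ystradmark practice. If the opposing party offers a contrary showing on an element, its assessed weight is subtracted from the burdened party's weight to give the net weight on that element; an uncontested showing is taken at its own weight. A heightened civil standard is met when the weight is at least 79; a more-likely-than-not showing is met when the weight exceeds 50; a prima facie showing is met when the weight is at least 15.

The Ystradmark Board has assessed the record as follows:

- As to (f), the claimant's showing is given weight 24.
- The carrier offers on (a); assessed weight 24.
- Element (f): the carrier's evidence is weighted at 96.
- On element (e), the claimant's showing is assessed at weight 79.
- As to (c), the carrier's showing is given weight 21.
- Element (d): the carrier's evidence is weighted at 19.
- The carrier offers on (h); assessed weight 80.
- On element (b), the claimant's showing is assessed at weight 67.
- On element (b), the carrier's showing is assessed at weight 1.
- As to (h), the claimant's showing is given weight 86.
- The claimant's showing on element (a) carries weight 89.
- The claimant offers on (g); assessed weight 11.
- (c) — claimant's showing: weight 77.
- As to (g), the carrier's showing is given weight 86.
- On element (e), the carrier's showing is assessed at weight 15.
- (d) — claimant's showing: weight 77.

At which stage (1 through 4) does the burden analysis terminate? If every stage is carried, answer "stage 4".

At Stage 1 the claimant must meet a more-likely-than-not showing (weight exceeds 50): on (a) the weight is 89 less the opposing 24 gives net 65, which does exceed 50, so (a) meets the standard; on (b) the weight is 67 less the opposing 1 gives net 66, > 50, so (b) meets the standard; on (c) the weight is 77 less the opposing 21 gives net 56, which does exceed 50, so (c) meets the standard.
  Stage 1 carried; the burden remains with the claimant.
At Stage 2 the claimant must meet a more-likely-than-not showing (weight exceeds 50): on (d) the weight is 77 less the opposing 19 gives net 58, which does exceed 50, so (d) meets the standard; on (e) the weight is 79 less the opposing 15 gives net 64, which does exceed 50, so (e) meets the standard.
  Stage 2 is satisfied; the onus moves to the carrier.
At Stage 3 the carrier must meet a heightened civil standard (weight is at least 79): on (f) the weight is 96 less the opposing 24 gives net 72, < 79, so (f) does not meet the standard; on (g) the weight is 86 less the opposing 11 gives net 75, which does not reach 79, so (g) does not meet the standard.
  Not every element is met, so the carrier fails to carry Stage 3.
So the claimant prevails.

stage 3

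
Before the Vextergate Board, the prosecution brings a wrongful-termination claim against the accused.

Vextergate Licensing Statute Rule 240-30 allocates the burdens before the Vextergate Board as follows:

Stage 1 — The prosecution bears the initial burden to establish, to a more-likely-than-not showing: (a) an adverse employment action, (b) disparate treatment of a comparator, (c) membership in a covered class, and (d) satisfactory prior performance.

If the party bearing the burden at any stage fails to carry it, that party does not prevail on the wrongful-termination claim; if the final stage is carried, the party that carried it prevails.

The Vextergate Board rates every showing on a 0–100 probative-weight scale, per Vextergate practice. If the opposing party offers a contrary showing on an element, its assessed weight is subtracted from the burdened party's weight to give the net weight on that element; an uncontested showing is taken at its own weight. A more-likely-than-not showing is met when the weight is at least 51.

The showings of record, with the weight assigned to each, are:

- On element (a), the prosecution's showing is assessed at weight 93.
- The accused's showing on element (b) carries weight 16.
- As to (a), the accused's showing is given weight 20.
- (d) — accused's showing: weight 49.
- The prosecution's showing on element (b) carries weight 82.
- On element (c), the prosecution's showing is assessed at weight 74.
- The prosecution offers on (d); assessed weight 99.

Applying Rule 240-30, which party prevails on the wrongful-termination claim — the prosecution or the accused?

At Stage 1 the prosecution must meet a more-likely-than-not showing (weight is at least 51): on (a) the weight is 93 less the opposing 20 gives net 73, which does reach 51, so (a) meets the standard; on (b) the weight is 82 less the opposing 16 gives net 66, which does reach 51, so (b) meets the standard; on (c) the weight is 74, which does reach 51, so (c) meets the standard; on (d) the weight is 99 less the opposing 49 gives net 50, which does not reach 51, so (d) does not meet the standard.
  Not every element is met, so the prosecution fails to carry Stage 1.
The accused prevails.

accused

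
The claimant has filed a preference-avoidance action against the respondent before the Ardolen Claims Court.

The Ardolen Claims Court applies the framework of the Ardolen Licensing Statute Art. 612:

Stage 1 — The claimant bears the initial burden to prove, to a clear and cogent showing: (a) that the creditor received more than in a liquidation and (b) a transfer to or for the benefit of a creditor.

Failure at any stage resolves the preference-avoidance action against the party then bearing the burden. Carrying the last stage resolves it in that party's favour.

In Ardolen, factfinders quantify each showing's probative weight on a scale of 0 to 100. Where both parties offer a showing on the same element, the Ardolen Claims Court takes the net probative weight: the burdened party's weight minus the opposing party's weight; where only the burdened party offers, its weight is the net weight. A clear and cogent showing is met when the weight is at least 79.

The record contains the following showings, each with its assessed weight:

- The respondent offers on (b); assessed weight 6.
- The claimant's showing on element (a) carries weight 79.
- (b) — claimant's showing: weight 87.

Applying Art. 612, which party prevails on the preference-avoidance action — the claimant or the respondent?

claimant

Stage 1 — burden on claimant; standard: a clear and cogent showing (weight is at least 79).
    (a): 79 ≥ 79 [met]
    (b): 87 − 6 = 81 ≥ 79 [met]
  All elements met at the final stage.
All stages carried — the claimant prevails.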